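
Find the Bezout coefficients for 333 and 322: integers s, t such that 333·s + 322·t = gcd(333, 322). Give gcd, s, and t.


Euclidean algorithm on (333, 322) — divide until remainder is 0:
  333 = 1 · 322 + 11
  322 = 29 · 11 + 3
  11 = 3 · 3 + 2
  3 = 1 · 2 + 1
  2 = 2 · 1 + 0
gcd(333, 322) = 1.
Track Bezout coefficients alongside the remainders: start with r₀ = 333 = a·1 + b·0 (s = 1, t = 0) and r₁ = 322 = a·0 + b·1 (s = 0, t = 1); each new remainder r_{k+1} = r_{k-1} − q_k·r_k inherits s_{k+1} = s_{k-1} − q_k·s_k, t_{k+1} = t_{k-1} − q_k·t_k, so r_k = a·s_k + b·t_k at every step:
  q = 1: r = 11, s = 1 − 1·0 = 1, t = 0 − 1·1 = -1  (check: 333·1 + 322·(-1) = 11)
  q = 29: r = 3, s = 0 − 29·1 = -29, t = 1 − 29·(-1) = 30  (check: 333·(-29) + 322·30 = 3)
  q = 3: r = 2, s = 1 − 3·(-29) = 88, t = -1 − 3·30 = -91  (check: 333·88 + 322·(-91) = 2)
  q = 1: r = 1, s = -29 − 1·88 = -117, t = 30 − 1·(-91) = 121  (check: 333·(-117) + 322·121 = 1)
The row with r = 1 (the gcd) gives the Bezout coefficients s = -117, t = 121.
Result: 333 · (-117) + 322 · (121) = 1.

gcd(333, 322) = 1; s = -117, t = 121 (check: 333·(-117) + 322·121 = 1).


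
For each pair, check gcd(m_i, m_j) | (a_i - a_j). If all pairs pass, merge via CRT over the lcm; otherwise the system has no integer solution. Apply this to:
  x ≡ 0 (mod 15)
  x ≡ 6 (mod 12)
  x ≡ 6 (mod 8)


Moduli 15, 12, 8 are not pairwise coprime, so CRT works modulo lcm(m_i) when all pairwise compatibility conditions hold.
Pairwise compatibility: gcd(m_i, m_j) must divide a_i - a_j for every pair.
Merge one congruence at a time:
  Start: x ≡ 0 (mod 15).
  Combine with x ≡ 6 (mod 12): gcd(15, 12) = 3; 6 - 0 = 6, which IS divisible by 3, so compatible.
    Write x = 0 + 15·t and substitute into x ≡ 6 (mod 12): 15·t ≡ 6 − 0 = 6 (mod 12).
    Divide the congruence (and modulus) by g = 3: 5·t ≡ 2 (mod 4).
    Reduce coefficients mod 4: 1·t ≡ 2 (mod 4).
    So t ≡ 2 (mod 4).
    Then x = 0 + 15·2 = 30, valid modulo lcm(15, 12) = 60: x ≡ 30 (mod 60).
  Combine with x ≡ 6 (mod 8): gcd(60, 8) = 4; 6 - 30 = -24, which IS divisible by 4, so compatible.
    Write x = 30 + 60·t and substitute into x ≡ 6 (mod 8): 60·t ≡ 6 − 30 = -24 (mod 8).
    Divide the congruence (and modulus) by g = 4: 15·t ≡ -6 (mod 2).
    Reduce coefficients mod 2: 1·t ≡ 0 (mod 2).
    So t ≡ 0 (mod 2).
    Then x = 30 + 60·0 = 30, valid modulo lcm(60, 8) = 120: x ≡ 30 (mod 120).
Verify: 30 mod 15 = 0, 30 mod 12 = 6, 30 mod 8 = 6.

x ≡ 30 (mod 120).


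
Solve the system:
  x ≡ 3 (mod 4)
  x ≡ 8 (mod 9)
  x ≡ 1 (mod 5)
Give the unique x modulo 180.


Moduli 4, 9, 5 are pairwise coprime; by CRT there is a unique solution modulo M = 4 · 9 · 5 = 180.
Solve pairwise, accumulating the modulus:
  Start with x ≡ 3 (mod 4).
  Combine with x ≡ 8 (mod 9): since gcd(4, 9) = 1, we get a unique residue mod 36.
    Write x = 3 + 4·t and substitute into x ≡ 8 (mod 9): 4·t ≡ 8 − 3 = 5 (mod 9).
    The inverse of 4 mod 9 is 7 (since 4·7 = 28 = 3·9 + 1), so t ≡ 7·5 = 35 ≡ 8 (mod 9).
    Then x = 3 + 4·8 = 35, valid modulo lcm(4, 9) = 36: x ≡ 35 (mod 36).
  Combine with x ≡ 1 (mod 5): since gcd(36, 5) = 1, we get a unique residue mod 180.
    Write x = 35 + 36·t and substitute into x ≡ 1 (mod 5): 36·t ≡ 1 − 35 = -34 (mod 5).
    Reduce coefficients mod 5: 1·t ≡ 1 (mod 5).
    So t ≡ 1 (mod 5).
    Then x = 35 + 36·1 = 71, valid modulo lcm(36, 5) = 180: x ≡ 71 (mod 180).
Verify: 71 mod 4 = 3 ✓, 71 mod 9 = 8 ✓, 71 mod 5 = 1 ✓.

x ≡ 71 (mod 180).


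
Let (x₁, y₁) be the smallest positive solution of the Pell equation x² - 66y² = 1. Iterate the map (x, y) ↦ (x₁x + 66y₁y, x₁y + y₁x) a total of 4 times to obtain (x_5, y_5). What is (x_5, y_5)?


Step 1: Find the fundamental solution (x₁, y₁) of x² - 66y² = 1.
  Expand √66 as a continued fraction. a₀ = ⌊√66⌋ = 8; iterate m_{k+1} = d_k·a_k − m_k, d_{k+1} = (66 − m_{k+1}²)/d_k, a_{k+1} = ⌊(a₀ + m_{k+1})/d_{k+1}⌋ (starting m₀ = 0, d₀ = 1), with convergents p_k = a_k·p_{k-1} + p_{k-2}, q_k = a_k·q_{k-1} + q_{k-2} (p₋₁ = 1, q₋₁ = 0):
  k = 0: a₀ = 8; p₀/q₀ = 8/1; p₀² − 66·q₀² = 64 − 66 = -2.
  k = 1: m = 8, d = 2, a = ⌊(8 + 8)/2⌋ = 8; p/q = (8·8 + 1)/(8·1 + 0) = 65/8; p² − 66·q² = 4225 − 4224 = 1.
  The first convergent with p² − 66·q² = 1 gives the fundamental solution (x₁, y₁) = (65, 8).
Step 2: Apply the recurrence (x_{n+1}, y_{n+1}) = (x₁x_n + 66y₁y_n, x₁y_n + y₁x_n) repeatedly.
  From (x_1, y_1) = (65, 8): x_2 = 65·65 + 66·8·8 = 8449; y_2 = 65·8 + 8·65 = 1040.
  From (x_2, y_2) = (8449, 1040): x_3 = 65·8449 + 66·8·1040 = 1098305; y_3 = 65·1040 + 8·8449 = 135192.
  From (x_3, y_3) = (1098305, 135192): x_4 = 65·1098305 + 66·8·135192 = 142771201; y_4 = 65·135192 + 8·1098305 = 17573920.
  From (x_4, y_4) = (142771201, 17573920): x_5 = 65·142771201 + 66·8·17573920 = 18559157825; y_5 = 65·17573920 + 8·142771201 = 2284474408.
Step 3: Verify x_5² - 66·y_5² = 344442339173258730625 - 344442339173258730624 = 1 (should be 1). ✓

(x_1, y_1) = (65, 8); (x_5, y_5) = (18559157825, 2284474408).


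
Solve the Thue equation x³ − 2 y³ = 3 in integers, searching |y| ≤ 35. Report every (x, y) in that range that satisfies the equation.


The equation is x³ - 2y³ = 3. For fixed y, x³ = 2·y³ + 3, so a solution requires the RHS to be a perfect cube.
Strategy: iterate y from -35 to 35, compute RHS = 2·y³ + 3, and check whether it is a (positive or negative) perfect cube.
Check small values of y:
  y = 0: RHS = 3 is not a perfect cube.
  y = 1: RHS = 5 is not a perfect cube.
  y = -1: RHS = 1 = (1)³ ⇒ x = 1 works.
  y = 2: RHS = 19 is not a perfect cube.
  y = -2: RHS = -13 is not a perfect cube.
  y = 3: RHS = 57 is not a perfect cube.
  y = -3: RHS = -51 is not a perfect cube.
Continuing, at y = -4: RHS = -125 = (-5)³ ⇒ x = -5 works.
Searching the remaining y in |y| ≤ 35 finds no further solutions.
Collected solutions: (1, -1), (-5, -4).

Solutions (with |y| ≤ 35): (1, -1), (-5, -4).


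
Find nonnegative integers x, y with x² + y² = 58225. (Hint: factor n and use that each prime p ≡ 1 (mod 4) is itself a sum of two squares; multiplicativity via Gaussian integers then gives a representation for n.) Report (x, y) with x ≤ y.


Step 1: Factor n = 58225 = 5^2 · 17 · 137.
Step 2: Check the mod-4 condition on each prime factor: 5 ≡ 1 (mod 4), exponent 2; 17 ≡ 1 (mod 4), exponent 1; 137 ≡ 1 (mod 4), exponent 1.
All primes ≡ 3 (mod 4) appear to even exponent (or don't appear), so by the two-squares theorem n IS expressible as a sum of two squares.
Step 3: Build a representation. Group n = k² · m with k = 5 and m = 17 · 137 = 2329 (a product of primes ≡ 1 (mod 4)); a representation of m scales to one of n via (k·x)² + (k·y)² = k²(x² + y²). Each prime p ≡ 1 (mod 4) is itself a sum of two squares; find a² by testing p − a² for a perfect square:
  17: 17 − 1² = 16 = 4² ⇒ 17 = 1² + 4².
  137: 137 − 1² = 136, 137 − 2² = 133, 137 − 3² = 128, 137 − 4² = 121 = 11² ⇒ 137 = 4² + 11².
  Combine using the Brahmagupta–Fibonacci identity (a² + b²)(c² + d²) = (ac − bd)² + (ad + bc)² = (ac + bd)² + (ad − bc)²:
  17 · 137 = 2329: from (1² + 4²)(4² + 11²), take (1·4 − 4·11, 1·11 + 4·4) = (4 − 44, 11 + 16) = (-40, 27); dropping signs (only squares matter) gives (40, 27); check 40² + 27² = 1600 + 729 = 2329 ✓.
  Scale by k = 5: (5·40, 5·27) = (200, 135).
Step 4: Order so x ≤ y and verify: 135² + 200² = 18225 + 40000 = 58225 = n. ✓

n = 58225 = 135² + 200² (one valid representation with x ≤ y).


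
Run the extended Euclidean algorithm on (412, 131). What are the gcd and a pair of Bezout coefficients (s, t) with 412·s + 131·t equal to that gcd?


Euclidean algorithm on (412, 131) — divide until remainder is 0:
  412 = 3 · 131 + 19
  131 = 6 · 19 + 17
  19 = 1 · 17 + 2
  17 = 8 · 2 + 1
  2 = 2 · 1 + 0
gcd(412, 131) = 1.
Track Bezout coefficients alongside the remainders: start with r₀ = 412 = a·1 + b·0 (s = 1, t = 0) and r₁ = 131 = a·0 + b·1 (s = 0, t = 1); each new remainder r_{k+1} = r_{k-1} − q_k·r_k inherits s_{k+1} = s_{k-1} − q_k·s_k, t_{k+1} = t_{k-1} − q_k·t_k, so r_k = a·s_k + b·t_k at every step:
  q = 3: r = 19, s = 1 − 3·0 = 1, t = 0 − 3·1 = -3  (check: 412·1 + 131·(-3) = 19)
  q = 6: r = 17, s = 0 − 6·1 = -6, t = 1 − 6·(-3) = 19  (check: 412·(-6) + 131·19 = 17)
  q = 1: r = 2, s = 1 − 1·(-6) = 7, t = -3 − 1·19 = -22  (check: 412·7 + 131·(-22) = 2)
  q = 8: r = 1, s = -6 − 8·7 = -62, t = 19 − 8·(-22) = 195  (check: 412·(-62) + 131·195 = 1)
The row with r = 1 (the gcd) gives the Bezout coefficients s = -62, t = 195.
Result: 412 · (-62) + 131 · (195) = 1.

gcd(412, 131) = 1; s = -62, t = 195 (check: 412·(-62) + 131·195 = 1).


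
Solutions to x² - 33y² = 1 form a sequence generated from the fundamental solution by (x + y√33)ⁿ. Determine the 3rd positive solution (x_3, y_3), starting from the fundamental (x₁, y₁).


Step 1: Find the fundamental solution (x₁, y₁) of x² - 33y² = 1.
  Expand √33 as a continued fraction. a₀ = ⌊√33⌋ = 5; iterate m_{k+1} = d_k·a_k − m_k, d_{k+1} = (33 − m_{k+1}²)/d_k, a_{k+1} = ⌊(a₀ + m_{k+1})/d_{k+1}⌋ (starting m₀ = 0, d₀ = 1), with convergents p_k = a_k·p_{k-1} + p_{k-2}, q_k = a_k·q_{k-1} + q_{k-2} (p₋₁ = 1, q₋₁ = 0):
  k = 0: a₀ = 5; p₀/q₀ = 5/1; p₀² − 33·q₀² = 25 − 33 = -8.
  k = 1: m = 5, d = 8, a = ⌊(5 + 5)/8⌋ = 1; p/q = (1·5 + 1)/(1·1 + 0) = 6/1; p² − 33·q² = 36 − 33 = 3.
  k = 2: m = 3, d = 3, a = ⌊(5 + 3)/3⌋ = 2; p/q = (2·6 + 5)/(2·1 + 1) = 17/3; p² − 33·q² = 289 − 297 = -8.
  k = 3: m = 3, d = 8, a = ⌊(5 + 3)/8⌋ = 1; p/q = (1·17 + 6)/(1·3 + 1) = 23/4; p² − 33·q² = 529 − 528 = 1.
  The first convergent with p² − 33·q² = 1 gives the fundamental solution (x₁, y₁) = (23, 4).
Step 2: Apply the recurrence (x_{n+1}, y_{n+1}) = (x₁x_n + 33y₁y_n, x₁y_n + y₁x_n) repeatedly.
  From (x_1, y_1) = (23, 4): x_2 = 23·23 + 33·4·4 = 1057; y_2 = 23·4 + 4·23 = 184.
  From (x_2, y_2) = (1057, 184): x_3 = 23·1057 + 33·4·184 = 48599; y_3 = 23·184 + 4·1057 = 8460.
Step 3: Verify x_3² - 33·y_3² = 2361862801 - 2361862800 = 1 (should be 1). ✓

(x_1, y_1) = (23, 4); (x_3, y_3) = (48599, 8460).


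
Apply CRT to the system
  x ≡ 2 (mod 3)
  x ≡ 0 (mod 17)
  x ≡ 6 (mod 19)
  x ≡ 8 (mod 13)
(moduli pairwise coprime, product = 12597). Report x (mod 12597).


Product of moduli M = 3 · 17 · 19 · 13 = 12597.
Merge one congruence at a time:
  Start: x ≡ 2 (mod 3).
  Combine with x ≡ 0 (mod 17); new modulus lcm = 51.
    Write x = 2 + 3·t and substitute into x ≡ 0 (mod 17): 3·t ≡ 0 − 2 = -2 (mod 17).
    Reduce coefficients mod 17: 3·t ≡ 15 (mod 17).
    The inverse of 3 mod 17 is 6 (since 3·6 = 18 = 1·17 + 1), so t ≡ 6·15 = 90 ≡ 5 (mod 17).
    Then x = 2 + 3·5 = 17, valid modulo lcm(3, 17) = 51: x ≡ 17 (mod 51).
  Combine with x ≡ 6 (mod 19); new modulus lcm = 969.
    Write x = 17 + 51·t and substitute into x ≡ 6 (mod 19): 51·t ≡ 6 − 17 = -11 (mod 19).
    Reduce coefficients mod 19: 13·t ≡ 8 (mod 19).
    The inverse of 13 mod 19 is 3 (since 13·3 = 39 = 2·19 + 1), so t ≡ 3·8 = 24 ≡ 5 (mod 19).
    Then x = 17 + 51·5 = 272, valid modulo lcm(51, 19) = 969: x ≡ 272 (mod 969).
  Combine with x ≡ 8 (mod 13); new modulus lcm = 12597.
    Write x = 272 + 969·t and substitute into x ≡ 8 (mod 13): 969·t ≡ 8 − 272 = -264 (mod 13).
    Reduce coefficients mod 13: 7·t ≡ 9 (mod 13).
    The inverse of 7 mod 13 is 2 (since 7·2 = 14 = 1·13 + 1), so t ≡ 2·9 = 18 ≡ 5 (mod 13).
    Then x = 272 + 969·5 = 5117, valid modulo lcm(969, 13) = 12597: x ≡ 5117 (mod 12597).
Verify against each original: 5117 mod 3 = 2, 5117 mod 17 = 0, 5117 mod 19 = 6, 5117 mod 13 = 8.

x ≡ 5117 (mod 12597).


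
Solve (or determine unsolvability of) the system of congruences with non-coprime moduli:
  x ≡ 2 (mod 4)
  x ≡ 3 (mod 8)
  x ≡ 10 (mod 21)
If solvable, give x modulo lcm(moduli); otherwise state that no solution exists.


Moduli 4, 8, 21 are not pairwise coprime, so CRT works modulo lcm(m_i) when all pairwise compatibility conditions hold.
Pairwise compatibility: gcd(m_i, m_j) must divide a_i - a_j for every pair.
Merge one congruence at a time:
  Start: x ≡ 2 (mod 4).
  Combine with x ≡ 3 (mod 8): gcd(4, 8) = 4, and 3 - 2 = 1 is NOT divisible by 4.
    ⇒ system is inconsistent (no integer solution).

No solution (the system is inconsistent).


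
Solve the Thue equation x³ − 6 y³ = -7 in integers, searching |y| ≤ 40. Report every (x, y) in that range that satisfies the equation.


The equation is x³ - 6y³ = -7. For fixed y, x³ = 6·y³ − 7, so a solution requires the RHS to be a perfect cube.
Strategy: iterate y from -40 to 40, compute RHS = 6·y³ − 7, and check whether it is a (positive or negative) perfect cube.
Check small values of y:
  y = 0: RHS = -7 is not a perfect cube.
  y = 1: RHS = -1 = (-1)³ ⇒ x = -1 works.
  y = -1: RHS = -13 is not a perfect cube.
  y = 2: RHS = 41 is not a perfect cube.
  y = -2: RHS = -55 is not a perfect cube.
  y = 3: RHS = 155 is not a perfect cube.
  y = -3: RHS = -169 is not a perfect cube.
Continuing the search up to |y| = 40 finds no further solutions beyond those listed.
Collected solutions: (-1, 1).

Solutions (with |y| ≤ 40): (-1, 1).


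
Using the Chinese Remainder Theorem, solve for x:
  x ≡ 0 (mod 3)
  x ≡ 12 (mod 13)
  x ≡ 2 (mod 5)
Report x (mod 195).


Moduli 3, 13, 5 are pairwise coprime; by CRT there is a unique solution modulo M = 3 · 13 · 5 = 195.
Solve pairwise, accumulating the modulus:
  Start with x ≡ 0 (mod 3).
  Combine with x ≡ 12 (mod 13): since gcd(3, 13) = 1, we get a unique residue mod 39.
    Write x = 0 + 3·t and substitute into x ≡ 12 (mod 13): 3·t ≡ 12 − 0 = 12 (mod 13).
    The inverse of 3 mod 13 is 9 (since 3·9 = 27 = 2·13 + 1), so t ≡ 9·12 = 108 ≡ 4 (mod 13).
    Then x = 0 + 3·4 = 12, valid modulo lcm(3, 13) = 39: x ≡ 12 (mod 39).
  Combine with x ≡ 2 (mod 5): since gcd(39, 5) = 1, we get a unique residue mod 195.
    Write x = 12 + 39·t and substitute into x ≡ 2 (mod 5): 39·t ≡ 2 − 12 = -10 (mod 5).
    Reduce coefficients mod 5: 4·t ≡ 0 (mod 5).
    The inverse of 4 mod 5 is 4 (since 4·4 = 16 = 3·5 + 1), so t ≡ 4·0 = 0 ≡ 0 (mod 5).
    Then x = 12 + 39·0 = 12, valid modulo lcm(39, 5) = 195: x ≡ 12 (mod 195).
Verify: 12 mod 3 = 0 ✓, 12 mod 13 = 12 ✓, 12 mod 5 = 2 ✓.

x ≡ 12 (mod 195).


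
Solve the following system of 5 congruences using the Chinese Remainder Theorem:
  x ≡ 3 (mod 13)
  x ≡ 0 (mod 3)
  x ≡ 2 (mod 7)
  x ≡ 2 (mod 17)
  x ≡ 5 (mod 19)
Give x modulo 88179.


Product of moduli M = 13 · 3 · 7 · 17 · 19 = 88179.
Merge one congruence at a time:
  Start: x ≡ 3 (mod 13).
  Combine with x ≡ 0 (mod 3); new modulus lcm = 39.
    Write x = 3 + 13·t and substitute into x ≡ 0 (mod 3): 13·t ≡ 0 − 3 = -3 (mod 3).
    Reduce coefficients mod 3: 1·t ≡ 0 (mod 3).
    So t ≡ 0 (mod 3).
    Then x = 3 + 13·0 = 3, valid modulo lcm(13, 3) = 39: x ≡ 3 (mod 39).
  Combine with x ≡ 2 (mod 7); new modulus lcm = 273.
    Write x = 3 + 39·t and substitute into x ≡ 2 (mod 7): 39·t ≡ 2 − 3 = -1 (mod 7).
    Reduce coefficients mod 7: 4·t ≡ 6 (mod 7).
    The inverse of 4 mod 7 is 2 (since 4·2 = 8 = 1·7 + 1), so t ≡ 2·6 = 12 ≡ 5 (mod 7).
    Then x = 3 + 39·5 = 198, valid modulo lcm(39, 7) = 273: x ≡ 198 (mod 273).
  Combine with x ≡ 2 (mod 17); new modulus lcm = 4641.
    Write x = 198 + 273·t and substitute into x ≡ 2 (mod 17): 273·t ≡ 2 − 198 = -196 (mod 17).
    Reduce coefficients mod 17: 1·t ≡ 8 (mod 17).
    So t ≡ 8 (mod 17).
    Then x = 198 + 273·8 = 2382, valid modulo lcm(273, 17) = 4641: x ≡ 2382 (mod 4641).
  Combine with x ≡ 5 (mod 19); new modulus lcm = 88179.
    Write x = 2382 + 4641·t and substitute into x ≡ 5 (mod 19): 4641·t ≡ 5 − 2382 = -2377 (mod 19).
    Reduce coefficients mod 19: 5·t ≡ 17 (mod 19).
    The inverse of 5 mod 19 is 4 (since 5·4 = 20 = 1·19 + 1), so t ≡ 4·17 = 68 ≡ 11 (mod 19).
    Then x = 2382 + 4641·11 = 53433, valid modulo lcm(4641, 19) = 88179: x ≡ 53433 (mod 88179).
Verify against each original: 53433 mod 13 = 3, 53433 mod 3 = 0, 53433 mod 7 = 2, 53433 mod 17 = 2, 53433 mod 19 = 5.

x ≡ 53433 (mod 88179).


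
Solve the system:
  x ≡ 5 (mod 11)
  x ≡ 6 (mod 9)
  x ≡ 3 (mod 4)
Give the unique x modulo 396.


Moduli 11, 9, 4 are pairwise coprime; by CRT there is a unique solution modulo M = 11 · 9 · 4 = 396.
Solve pairwise, accumulating the modulus:
  Start with x ≡ 5 (mod 11).
  Combine with x ≡ 6 (mod 9): since gcd(11, 9) = 1, we get a unique residue mod 99.
    Write x = 5 + 11·t and substitute into x ≡ 6 (mod 9): 11·t ≡ 6 − 5 = 1 (mod 9).
    Reduce coefficients mod 9: 2·t ≡ 1 (mod 9).
    The inverse of 2 mod 9 is 5 (since 2·5 = 10 = 1·9 + 1), so t ≡ 5·1 = 5 ≡ 5 (mod 9).
    Then x = 5 + 11·5 = 60, valid modulo lcm(11, 9) = 99: x ≡ 60 (mod 99).
  Combine with x ≡ 3 (mod 4): since gcd(99, 4) = 1, we get a unique residue mod 396.
    Write x = 60 + 99·t and substitute into x ≡ 3 (mod 4): 99·t ≡ 3 − 60 = -57 (mod 4).
    Reduce coefficients mod 4: 3·t ≡ 3 (mod 4).
    The inverse of 3 mod 4 is 3 (since 3·3 = 9 = 2·4 + 1), so t ≡ 3·3 = 9 ≡ 1 (mod 4).
    Then x = 60 + 99·1 = 159, valid modulo lcm(99, 4) = 396: x ≡ 159 (mod 396).
Verify: 159 mod 11 = 5 ✓, 159 mod 9 = 6 ✓, 159 mod 4 = 3 ✓.

x ≡ 159 (mod 396).


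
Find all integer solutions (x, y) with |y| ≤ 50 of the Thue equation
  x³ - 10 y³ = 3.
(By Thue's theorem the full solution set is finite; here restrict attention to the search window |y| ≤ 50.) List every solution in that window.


The equation is x³ - 10y³ = 3. For fixed y, x³ = 10·y³ + 3, so a solution requires the RHS to be a perfect cube.
Strategy: iterate y from -50 to 50, compute RHS = 10·y³ + 3, and check whether it is a (positive or negative) perfect cube.
Check small values of y:
  y = 0: RHS = 3 is not a perfect cube.
  y = 1: RHS = 13 is not a perfect cube.
  y = -1: RHS = -7 is not a perfect cube.
  y = 2: RHS = 83 is not a perfect cube.
  y = -2: RHS = -77 is not a perfect cube.
  y = 3: RHS = 273 is not a perfect cube.
  y = -3: RHS = -267 is not a perfect cube.
Continuing the search up to |y| = 50 finds no solutions either.
No (x, y) in the scanned range satisfies the equation.

No integer solutions with |y| ≤ 50.


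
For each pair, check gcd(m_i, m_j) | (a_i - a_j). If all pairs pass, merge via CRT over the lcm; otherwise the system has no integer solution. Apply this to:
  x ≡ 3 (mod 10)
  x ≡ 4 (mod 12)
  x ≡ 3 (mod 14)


Moduli 10, 12, 14 are not pairwise coprime, so CRT works modulo lcm(m_i) when all pairwise compatibility conditions hold.
Pairwise compatibility: gcd(m_i, m_j) must divide a_i - a_j for every pair.
Merge one congruence at a time:
  Start: x ≡ 3 (mod 10).
  Combine with x ≡ 4 (mod 12): gcd(10, 12) = 2, and 4 - 3 = 1 is NOT divisible by 2.
    ⇒ system is inconsistent (no integer solution).

No solution (the system is inconsistent).


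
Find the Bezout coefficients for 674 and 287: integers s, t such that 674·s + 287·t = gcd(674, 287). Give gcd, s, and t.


Euclidean algorithm on (674, 287) — divide until remainder is 0:
  674 = 2 · 287 + 100
  287 = 2 · 100 + 87
  100 = 1 · 87 + 13
  87 = 6 · 13 + 9
  13 = 1 · 9 + 4
  9 = 2 · 4 + 1
  4 = 4 · 1 + 0
gcd(674, 287) = 1.
Track Bezout coefficients alongside the remainders: start with r₀ = 674 = a·1 + b·0 (s = 1, t = 0) and r₁ = 287 = a·0 + b·1 (s = 0, t = 1); each new remainder r_{k+1} = r_{k-1} − q_k·r_k inherits s_{k+1} = s_{k-1} − q_k·s_k, t_{k+1} = t_{k-1} − q_k·t_k, so r_k = a·s_k + b·t_k at every step:
  q = 2: r = 100, s = 1 − 2·0 = 1, t = 0 − 2·1 = -2  (check: 674·1 + 287·(-2) = 100)
  q = 2: r = 87, s = 0 − 2·1 = -2, t = 1 − 2·(-2) = 5  (check: 674·(-2) + 287·5 = 87)
  q = 1: r = 13, s = 1 − 1·(-2) = 3, t = -2 − 1·5 = -7  (check: 674·3 + 287·(-7) = 13)
  q = 6: r = 9, s = -2 − 6·3 = -20, t = 5 − 6·(-7) = 47  (check: 674·(-20) + 287·47 = 9)
  q = 1: r = 4, s = 3 − 1·(-20) = 23, t = -7 − 1·47 = -54  (check: 674·23 + 287·(-54) = 4)
  q = 2: r = 1, s = -20 − 2·23 = -66, t = 47 − 2·(-54) = 155  (check: 674·(-66) + 287·155 = 1)
The row with r = 1 (the gcd) gives the Bezout coefficients s = -66, t = 155.
Result: 674 · (-66) + 287 · (155) = 1.

gcd(674, 287) = 1; s = -66, t = 155 (check: 674·(-66) + 287·155 = 1).


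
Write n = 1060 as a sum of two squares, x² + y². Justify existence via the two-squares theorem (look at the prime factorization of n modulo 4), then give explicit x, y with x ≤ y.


Step 1: Factor n = 1060 = 2^2 · 5 · 53.
Step 2: Check the mod-4 condition on each prime factor: 2 = 2 (special); 5 ≡ 1 (mod 4), exponent 1; 53 ≡ 1 (mod 4), exponent 1.
All primes ≡ 3 (mod 4) appear to even exponent (or don't appear), so by the two-squares theorem n IS expressible as a sum of two squares.
Step 3: Build a representation. Group n = k² · m with k = 2 and m = 5 · 53 = 265 (a product of primes ≡ 1 (mod 4)); a representation of m scales to one of n via (k·x)² + (k·y)² = k²(x² + y²). Each prime p ≡ 1 (mod 4) is itself a sum of two squares; find a² by testing p − a² for a perfect square:
  5: 5 − 1² = 4 = 2² ⇒ 5 = 1² + 2².
  53: 53 − 1² = 52, 53 − 2² = 49 = 7² ⇒ 53 = 2² + 7².
  Combine using the Brahmagupta–Fibonacci identity (a² + b²)(c² + d²) = (ac − bd)² + (ad + bc)² = (ac + bd)² + (ad − bc)²:
  5 · 53 = 265: from (1² + 2²)(2² + 7²), take (1·2 − 2·7, 1·7 + 2·2) = (2 − 14, 7 + 4) = (-12, 11); dropping signs (only squares matter) gives (12, 11); check 12² + 11² = 144 + 121 = 265 ✓.
  Scale by k = 2: (2·12, 2·11) = (24, 22).
Step 4: Order so x ≤ y and verify: 22² + 24² = 484 + 576 = 1060 = n. ✓

n = 1060 = 22² + 24² (one valid representation with x ≤ y).


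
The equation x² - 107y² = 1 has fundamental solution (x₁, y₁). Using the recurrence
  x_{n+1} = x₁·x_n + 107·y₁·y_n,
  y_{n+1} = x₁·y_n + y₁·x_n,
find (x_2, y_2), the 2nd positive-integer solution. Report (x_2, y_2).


Step 1: Find the fundamental solution (x₁, y₁) of x² - 107y² = 1.
  Expand √107 as a continued fraction. a₀ = ⌊√107⌋ = 10; iterate m_{k+1} = d_k·a_k − m_k, d_{k+1} = (107 − m_{k+1}²)/d_k, a_{k+1} = ⌊(a₀ + m_{k+1})/d_{k+1}⌋ (starting m₀ = 0, d₀ = 1), with convergents p_k = a_k·p_{k-1} + p_{k-2}, q_k = a_k·q_{k-1} + q_{k-2} (p₋₁ = 1, q₋₁ = 0):
  k = 0: a₀ = 10; p₀/q₀ = 10/1; p₀² − 107·q₀² = 100 − 107 = -7.
  k = 1: m = 10, d = 7, a = ⌊(10 + 10)/7⌋ = 2; p/q = (2·10 + 1)/(2·1 + 0) = 21/2; p² − 107·q² = 441 − 428 = 13.
  k = 2: m = 4, d = 13, a = ⌊(10 + 4)/13⌋ = 1; p/q = (1·21 + 10)/(1·2 + 1) = 31/3; p² − 107·q² = 961 − 963 = -2.
  k = 3: m = 9, d = 2, a = ⌊(10 + 9)/2⌋ = 9; p/q = (9·31 + 21)/(9·3 + 2) = 300/29; p² − 107·q² = 90000 − 89987 = 13.
  k = 4: m = 9, d = 13, a = ⌊(10 + 9)/13⌋ = 1; p/q = (1·300 + 31)/(1·29 + 3) = 331/32; p² − 107·q² = 109561 − 109568 = -7.
  k = 5: m = 4, d = 7, a = ⌊(10 + 4)/7⌋ = 2; p/q = (2·331 + 300)/(2·32 + 29) = 962/93; p² − 107·q² = 925444 − 925443 = 1.
  The first convergent with p² − 107·q² = 1 gives the fundamental solution (x₁, y₁) = (962, 93).
Step 2: Apply the recurrence (x_{n+1}, y_{n+1}) = (x₁x_n + 107y₁y_n, x₁y_n + y₁x_n) repeatedly.
  From (x_1, y_1) = (962, 93): x_2 = 962·962 + 107·93·93 = 1850887; y_2 = 962·93 + 93·962 = 178932.
Step 3: Verify x_2² - 107·y_2² = 3425782686769 - 3425782686768 = 1 (should be 1). ✓

(x_1, y_1) = (962, 93); (x_2, y_2) = (1850887, 178932).


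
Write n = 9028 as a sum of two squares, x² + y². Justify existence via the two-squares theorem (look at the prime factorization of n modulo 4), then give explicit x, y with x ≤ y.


Step 1: Factor n = 9028 = 2^2 · 37 · 61.
Step 2: Check the mod-4 condition on each prime factor: 2 = 2 (special); 37 ≡ 1 (mod 4), exponent 1; 61 ≡ 1 (mod 4), exponent 1.
All primes ≡ 3 (mod 4) appear to even exponent (or don't appear), so by the two-squares theorem n IS expressible as a sum of two squares.
Step 3: Build a representation. Group n = k² · m with k = 2 and m = 37 · 61 = 2257 (a product of primes ≡ 1 (mod 4)); a representation of m scales to one of n via (k·x)² + (k·y)² = k²(x² + y²). Each prime p ≡ 1 (mod 4) is itself a sum of two squares; find a² by testing p − a² for a perfect square:
  37: 37 − 1² = 36 = 6² ⇒ 37 = 1² + 6².
  61: 61 − 1² = 60, 61 − 2² = 57, 61 − 3² = 52, 61 − 4² = 45, 61 − 5² = 36 = 6² ⇒ 61 = 5² + 6².
  Combine using the Brahmagupta–Fibonacci identity (a² + b²)(c² + d²) = (ac − bd)² + (ad + bc)² = (ac + bd)² + (ad − bc)²:
  37 · 61 = 2257: from (1² + 6²)(5² + 6²), take (1·5 − 6·6, 1·6 + 6·5) = (5 − 36, 6 + 30) = (-31, 36); dropping signs (only squares matter) gives (31, 36); check 31² + 36² = 961 + 1296 = 2257 ✓.
  Scale by k = 2: (2·31, 2·36) = (62, 72).
Step 4: Order so x ≤ y and verify: 62² + 72² = 3844 + 5184 = 9028 = n. ✓

n = 9028 = 62² + 72² (one valid representation with x ≤ y).


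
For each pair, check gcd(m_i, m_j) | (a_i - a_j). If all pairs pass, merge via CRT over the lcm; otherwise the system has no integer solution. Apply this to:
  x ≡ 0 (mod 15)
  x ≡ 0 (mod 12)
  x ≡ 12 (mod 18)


Moduli 15, 12, 18 are not pairwise coprime, so CRT works modulo lcm(m_i) when all pairwise compatibility conditions hold.
Pairwise compatibility: gcd(m_i, m_j) must divide a_i - a_j for every pair.
Merge one congruence at a time:
  Start: x ≡ 0 (mod 15).
  Combine with x ≡ 0 (mod 12): gcd(15, 12) = 3; 0 - 0 = 0, which IS divisible by 3, so compatible.
    Write x = 0 + 15·t and substitute into x ≡ 0 (mod 12): 15·t ≡ 0 − 0 = 0 (mod 12).
    Divide the congruence (and modulus) by g = 3: 5·t ≡ 0 (mod 4).
    Reduce coefficients mod 4: 1·t ≡ 0 (mod 4).
    So t ≡ 0 (mod 4).
    Then x = 0 + 15·0 = 0, valid modulo lcm(15, 12) = 60: x ≡ 0 (mod 60).
  Combine with x ≡ 12 (mod 18): gcd(60, 18) = 6; 12 - 0 = 12, which IS divisible by 6, so compatible.
    Write x = 0 + 60·t and substitute into x ≡ 12 (mod 18): 60·t ≡ 12 − 0 = 12 (mod 18).
    Divide the congruence (and modulus) by g = 6: 10·t ≡ 2 (mod 3).
    Reduce coefficients mod 3: 1·t ≡ 2 (mod 3).
    So t ≡ 2 (mod 3).
    Then x = 0 + 60·2 = 120, valid modulo lcm(60, 18) = 180: x ≡ 120 (mod 180).
Verify: 120 mod 15 = 0, 120 mod 12 = 0, 120 mod 18 = 12.

x ≡ 120 (mod 180).


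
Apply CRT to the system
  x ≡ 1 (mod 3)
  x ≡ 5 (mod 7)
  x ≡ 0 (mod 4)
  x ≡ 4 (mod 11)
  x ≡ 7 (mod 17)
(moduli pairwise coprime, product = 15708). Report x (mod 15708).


Product of moduli M = 3 · 7 · 4 · 11 · 17 = 15708.
Merge one congruence at a time:
  Start: x ≡ 1 (mod 3).
  Combine with x ≡ 5 (mod 7); new modulus lcm = 21.
    Write x = 1 + 3·t and substitute into x ≡ 5 (mod 7): 3·t ≡ 5 − 1 = 4 (mod 7).
    The inverse of 3 mod 7 is 5 (since 3·5 = 15 = 2·7 + 1), so t ≡ 5·4 = 20 ≡ 6 (mod 7).
    Then x = 1 + 3·6 = 19, valid modulo lcm(3, 7) = 21: x ≡ 19 (mod 21).
  Combine with x ≡ 0 (mod 4); new modulus lcm = 84.
    Write x = 19 + 21·t and substitute into x ≡ 0 (mod 4): 21·t ≡ 0 − 19 = -19 (mod 4).
    Reduce coefficients mod 4: 1·t ≡ 1 (mod 4).
    So t ≡ 1 (mod 4).
    Then x = 19 + 21·1 = 40, valid modulo lcm(21, 4) = 84: x ≡ 40 (mod 84).
  Combine with x ≡ 4 (mod 11); new modulus lcm = 924.
    Write x = 40 + 84·t and substitute into x ≡ 4 (mod 11): 84·t ≡ 4 − 40 = -36 (mod 11).
    Reduce coefficients mod 11: 7·t ≡ 8 (mod 11).
    The inverse of 7 mod 11 is 8 (since 7·8 = 56 = 5·11 + 1), so t ≡ 8·8 = 64 ≡ 9 (mod 11).
    Then x = 40 + 84·9 = 796, valid modulo lcm(84, 11) = 924: x ≡ 796 (mod 924).
  Combine with x ≡ 7 (mod 17); new modulus lcm = 15708.
    Write x = 796 + 924·t and substitute into x ≡ 7 (mod 17): 924·t ≡ 7 − 796 = -789 (mod 17).
    Reduce coefficients mod 17: 6·t ≡ 10 (mod 17).
    The inverse of 6 mod 17 is 3 (since 6·3 = 18 = 1·17 + 1), so t ≡ 3·10 = 30 ≡ 13 (mod 17).
    Then x = 796 + 924·13 = 12808, valid modulo lcm(924, 17) = 15708: x ≡ 12808 (mod 15708).
Verify against each original: 12808 mod 3 = 1, 12808 mod 7 = 5, 12808 mod 4 = 0, 12808 mod 11 = 4, 12808 mod 17 = 7.

x ≡ 12808 (mod 15708).


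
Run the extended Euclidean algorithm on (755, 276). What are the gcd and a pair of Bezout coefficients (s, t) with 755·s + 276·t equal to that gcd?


Euclidean algorithm on (755, 276) — divide until remainder is 0:
  755 = 2 · 276 + 203
  276 = 1 · 203 + 73
  203 = 2 · 73 + 57
  73 = 1 · 57 + 16
  57 = 3 · 16 + 9
  16 = 1 · 9 + 7
  9 = 1 · 7 + 2
  7 = 3 · 2 + 1
  2 = 2 · 1 + 0
gcd(755, 276) = 1.
Track Bezout coefficients alongside the remainders: start with r₀ = 755 = a·1 + b·0 (s = 1, t = 0) and r₁ = 276 = a·0 + b·1 (s = 0, t = 1); each new remainder r_{k+1} = r_{k-1} − q_k·r_k inherits s_{k+1} = s_{k-1} − q_k·s_k, t_{k+1} = t_{k-1} − q_k·t_k, so r_k = a·s_k + b·t_k at every step:
  q = 2: r = 203, s = 1 − 2·0 = 1, t = 0 − 2·1 = -2  (check: 755·1 + 276·(-2) = 203)
  q = 1: r = 73, s = 0 − 1·1 = -1, t = 1 − 1·(-2) = 3  (check: 755·(-1) + 276·3 = 73)
  q = 2: r = 57, s = 1 − 2·(-1) = 3, t = -2 − 2·3 = -8  (check: 755·3 + 276·(-8) = 57)
  q = 1: r = 16, s = -1 − 1·3 = -4, t = 3 − 1·(-8) = 11  (check: 755·(-4) + 276·11 = 16)
  q = 3: r = 9, s = 3 − 3·(-4) = 15, t = -8 − 3·11 = -41  (check: 755·15 + 276·(-41) = 9)
  q = 1: r = 7, s = -4 − 1·15 = -19, t = 11 − 1·(-41) = 52  (check: 755·(-19) + 276·52 = 7)
  q = 1: r = 2, s = 15 − 1·(-19) = 34, t = -41 − 1·52 = -93  (check: 755·34 + 276·(-93) = 2)
  q = 3: r = 1, s = -19 − 3·34 = -121, t = 52 − 3·(-93) = 331  (check: 755·(-121) + 276·331 = 1)
The row with r = 1 (the gcd) gives the Bezout coefficients s = -121, t = 331.
Result: 755 · (-121) + 276 · (331) = 1.

gcd(755, 276) = 1; s = -121, t = 331 (check: 755·(-121) + 276·331 = 1).


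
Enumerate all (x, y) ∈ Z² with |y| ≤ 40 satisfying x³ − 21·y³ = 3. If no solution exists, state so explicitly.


The equation is x³ - 21y³ = 3. For fixed y, x³ = 21·y³ + 3, so a solution requires the RHS to be a perfect cube.
Strategy: iterate y from -40 to 40, compute RHS = 21·y³ + 3, and check whether it is a (positive or negative) perfect cube.
Check small values of y:
  y = 0: RHS = 3 is not a perfect cube.
  y = 1: RHS = 24 is not a perfect cube.
  y = -1: RHS = -18 is not a perfect cube.
  y = 2: RHS = 171 is not a perfect cube.
  y = -2: RHS = -165 is not a perfect cube.
  y = 3: RHS = 570 is not a perfect cube.
  y = -3: RHS = -564 is not a perfect cube.
Continuing the search up to |y| = 40 finds no solutions either.
No (x, y) in the scanned range satisfies the equation.

No integer solutions with |y| ≤ 40.


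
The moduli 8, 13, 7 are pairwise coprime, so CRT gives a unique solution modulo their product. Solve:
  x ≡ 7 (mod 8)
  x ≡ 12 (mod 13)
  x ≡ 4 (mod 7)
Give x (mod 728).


Moduli 8, 13, 7 are pairwise coprime; by CRT there is a unique solution modulo M = 8 · 13 · 7 = 728.
Solve pairwise, accumulating the modulus:
  Start with x ≡ 7 (mod 8).
  Combine with x ≡ 12 (mod 13): since gcd(8, 13) = 1, we get a unique residue mod 104.
    Write x = 7 + 8·t and substitute into x ≡ 12 (mod 13): 8·t ≡ 12 − 7 = 5 (mod 13).
    The inverse of 8 mod 13 is 5 (since 8·5 = 40 = 3·13 + 1), so t ≡ 5·5 = 25 ≡ 12 (mod 13).
    Then x = 7 + 8·12 = 103, valid modulo lcm(8, 13) = 104: x ≡ 103 (mod 104).
  Combine with x ≡ 4 (mod 7): since gcd(104, 7) = 1, we get a unique residue mod 728.
    Write x = 103 + 104·t and substitute into x ≡ 4 (mod 7): 104·t ≡ 4 − 103 = -99 (mod 7).
    Reduce coefficients mod 7: 6·t ≡ 6 (mod 7).
    The inverse of 6 mod 7 is 6 (since 6·6 = 36 = 5·7 + 1), so t ≡ 6·6 = 36 ≡ 1 (mod 7).
    Then x = 103 + 104·1 = 207, valid modulo lcm(104, 7) = 728: x ≡ 207 (mod 728).
Verify: 207 mod 8 = 7 ✓, 207 mod 13 = 12 ✓, 207 mod 7 = 4 ✓.

x ≡ 207 (mod 728).


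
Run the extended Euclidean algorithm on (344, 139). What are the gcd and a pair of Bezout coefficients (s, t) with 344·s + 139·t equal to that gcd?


Euclidean algorithm on (344, 139) — divide until remainder is 0:
  344 = 2 · 139 + 66
  139 = 2 · 66 + 7
  66 = 9 · 7 + 3
  7 = 2 · 3 + 1
  3 = 3 · 1 + 0
gcd(344, 139) = 1.
Track Bezout coefficients alongside the remainders: start with r₀ = 344 = a·1 + b·0 (s = 1, t = 0) and r₁ = 139 = a·0 + b·1 (s = 0, t = 1); each new remainder r_{k+1} = r_{k-1} − q_k·r_k inherits s_{k+1} = s_{k-1} − q_k·s_k, t_{k+1} = t_{k-1} − q_k·t_k, so r_k = a·s_k + b·t_k at every step:
  q = 2: r = 66, s = 1 − 2·0 = 1, t = 0 − 2·1 = -2  (check: 344·1 + 139·(-2) = 66)
  q = 2: r = 7, s = 0 − 2·1 = -2, t = 1 − 2·(-2) = 5  (check: 344·(-2) + 139·5 = 7)
  q = 9: r = 3, s = 1 − 9·(-2) = 19, t = -2 − 9·5 = -47  (check: 344·19 + 139·(-47) = 3)
  q = 2: r = 1, s = -2 − 2·19 = -40, t = 5 − 2·(-47) = 99  (check: 344·(-40) + 139·99 = 1)
The row with r = 1 (the gcd) gives the Bezout coefficients s = -40, t = 99.
Result: 344 · (-40) + 139 · (99) = 1.

gcd(344, 139) = 1; s = -40, t = 99 (check: 344·(-40) + 139·99 = 1).


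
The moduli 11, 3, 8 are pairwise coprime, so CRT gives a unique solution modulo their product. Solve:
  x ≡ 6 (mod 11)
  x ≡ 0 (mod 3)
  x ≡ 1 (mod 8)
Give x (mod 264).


Moduli 11, 3, 8 are pairwise coprime; by CRT there is a unique solution modulo M = 11 · 3 · 8 = 264.
Solve pairwise, accumulating the modulus:
  Start with x ≡ 6 (mod 11).
  Combine with x ≡ 0 (mod 3): since gcd(11, 3) = 1, we get a unique residue mod 33.
    Write x = 6 + 11·t and substitute into x ≡ 0 (mod 3): 11·t ≡ 0 − 6 = -6 (mod 3).
    Reduce coefficients mod 3: 2·t ≡ 0 (mod 3).
    The inverse of 2 mod 3 is 2 (since 2·2 = 4 = 1·3 + 1), so t ≡ 2·0 = 0 ≡ 0 (mod 3).
    Then x = 6 + 11·0 = 6, valid modulo lcm(11, 3) = 33: x ≡ 6 (mod 33).
  Combine with x ≡ 1 (mod 8): since gcd(33, 8) = 1, we get a unique residue mod 264.
    Write x = 6 + 33·t and substitute into x ≡ 1 (mod 8): 33·t ≡ 1 − 6 = -5 (mod 8).
    Reduce coefficients mod 8: 1·t ≡ 3 (mod 8).
    So t ≡ 3 (mod 8).
    Then x = 6 + 33·3 = 105, valid modulo lcm(33, 8) = 264: x ≡ 105 (mod 264).
Verify: 105 mod 11 = 6 ✓, 105 mod 3 = 0 ✓, 105 mod 8 = 1 ✓.

x ≡ 105 (mod 264).


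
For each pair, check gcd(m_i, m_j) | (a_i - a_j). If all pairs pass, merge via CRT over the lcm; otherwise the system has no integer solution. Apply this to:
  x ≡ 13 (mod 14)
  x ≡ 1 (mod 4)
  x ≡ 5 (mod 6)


Moduli 14, 4, 6 are not pairwise coprime, so CRT works modulo lcm(m_i) when all pairwise compatibility conditions hold.
Pairwise compatibility: gcd(m_i, m_j) must divide a_i - a_j for every pair.
Merge one congruence at a time:
  Start: x ≡ 13 (mod 14).
  Combine with x ≡ 1 (mod 4): gcd(14, 4) = 2; 1 - 13 = -12, which IS divisible by 2, so compatible.
    Write x = 13 + 14·t and substitute into x ≡ 1 (mod 4): 14·t ≡ 1 − 13 = -12 (mod 4).
    Divide the congruence (and modulus) by g = 2: 7·t ≡ -6 (mod 2).
    Reduce coefficients mod 2: 1·t ≡ 0 (mod 2).
    So t ≡ 0 (mod 2).
    Then x = 13 + 14·0 = 13, valid modulo lcm(14, 4) = 28: x ≡ 13 (mod 28).
  Combine with x ≡ 5 (mod 6): gcd(28, 6) = 2; 5 - 13 = -8, which IS divisible by 2, so compatible.
    Write x = 13 + 28·t and substitute into x ≡ 5 (mod 6): 28·t ≡ 5 − 13 = -8 (mod 6).
    Divide the congruence (and modulus) by g = 2: 14·t ≡ -4 (mod 3).
    Reduce coefficients mod 3: 2·t ≡ 2 (mod 3).
    The inverse of 2 mod 3 is 2 (since 2·2 = 4 = 1·3 + 1), so t ≡ 2·2 = 4 ≡ 1 (mod 3).
    Then x = 13 + 28·1 = 41, valid modulo lcm(28, 6) = 84: x ≡ 41 (mod 84).
Verify: 41 mod 14 = 13, 41 mod 4 = 1, 41 mod 6 = 5.

x ≡ 41 (mod 84).


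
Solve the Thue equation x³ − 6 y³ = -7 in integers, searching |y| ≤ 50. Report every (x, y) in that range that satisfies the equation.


The equation is x³ - 6y³ = -7. For fixed y, x³ = 6·y³ − 7, so a solution requires the RHS to be a perfect cube.
Strategy: iterate y from -50 to 50, compute RHS = 6·y³ − 7, and check whether it is a (positive or negative) perfect cube.
Check small values of y:
  y = 0: RHS = -7 is not a perfect cube.
  y = 1: RHS = -1 = (-1)³ ⇒ x = -1 works.
  y = -1: RHS = -13 is not a perfect cube.
  y = 2: RHS = 41 is not a perfect cube.
  y = -2: RHS = -55 is not a perfect cube.
  y = 3: RHS = 155 is not a perfect cube.
  y = -3: RHS = -169 is not a perfect cube.
Continuing the search up to |y| = 50 finds no further solutions beyond those listed.
Collected solutions: (-1, 1).

Solutions (with |y| ≤ 50): (-1, 1).


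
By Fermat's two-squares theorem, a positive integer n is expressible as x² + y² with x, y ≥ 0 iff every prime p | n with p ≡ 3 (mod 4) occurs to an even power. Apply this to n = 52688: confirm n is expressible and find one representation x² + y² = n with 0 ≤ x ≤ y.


Step 1: Factor n = 52688 = 2^4 · 37 · 89.
Step 2: Check the mod-4 condition on each prime factor: 2 = 2 (special); 37 ≡ 1 (mod 4), exponent 1; 89 ≡ 1 (mod 4), exponent 1.
All primes ≡ 3 (mod 4) appear to even exponent (or don't appear), so by the two-squares theorem n IS expressible as a sum of two squares.
Step 3: Build a representation. Group n = k² · m with k = 4 and m = 37 · 89 = 3293 (a product of primes ≡ 1 (mod 4)); a representation of m scales to one of n via (k·x)² + (k·y)² = k²(x² + y²). Each prime p ≡ 1 (mod 4) is itself a sum of two squares; find a² by testing p − a² for a perfect square:
  37: 37 − 1² = 36 = 6² ⇒ 37 = 1² + 6².
  89: 89 − 1² = 88, 89 − 2² = 85, 89 − 3² = 80, 89 − 4² = 73, 89 − 5² = 64 = 8² ⇒ 89 = 5² + 8².
  Combine using the Brahmagupta–Fibonacci identity (a² + b²)(c² + d²) = (ac − bd)² + (ad + bc)² = (ac + bd)² + (ad − bc)²:
  37 · 89 = 3293: from (1² + 6²)(5² + 8²), take (1·5 − 6·8, 1·8 + 6·5) = (5 − 48, 8 + 30) = (-43, 38); dropping signs (only squares matter) gives (43, 38); check 43² + 38² = 1849 + 1444 = 3293 ✓.
  Scale by k = 4: (4·43, 4·38) = (172, 152).
Step 4: Order so x ≤ y and verify: 152² + 172² = 23104 + 29584 = 52688 = n. ✓

n = 52688 = 152² + 172² (one valid representation with x ≤ y).


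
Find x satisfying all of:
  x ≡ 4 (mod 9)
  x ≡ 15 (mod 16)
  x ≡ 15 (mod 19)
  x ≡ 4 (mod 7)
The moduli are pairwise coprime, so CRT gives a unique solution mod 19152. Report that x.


Product of moduli M = 9 · 16 · 19 · 7 = 19152.
Merge one congruence at a time:
  Start: x ≡ 4 (mod 9).
  Combine with x ≡ 15 (mod 16); new modulus lcm = 144.
    Write x = 4 + 9·t and substitute into x ≡ 15 (mod 16): 9·t ≡ 15 − 4 = 11 (mod 16).
    The inverse of 9 mod 16 is 9 (since 9·9 = 81 = 5·16 + 1), so t ≡ 9·11 = 99 ≡ 3 (mod 16).
    Then x = 4 + 9·3 = 31, valid modulo lcm(9, 16) = 144: x ≡ 31 (mod 144).
  Combine with x ≡ 15 (mod 19); new modulus lcm = 2736.
    Write x = 31 + 144·t and substitute into x ≡ 15 (mod 19): 144·t ≡ 15 − 31 = -16 (mod 19).
    Reduce coefficients mod 19: 11·t ≡ 3 (mod 19).
    The inverse of 11 mod 19 is 7 (since 11·7 = 77 = 4·19 + 1), so t ≡ 7·3 = 21 ≡ 2 (mod 19).
    Then x = 31 + 144·2 = 319, valid modulo lcm(144, 19) = 2736: x ≡ 319 (mod 2736).
  Combine with x ≡ 4 (mod 7); new modulus lcm = 19152.
    Write x = 319 + 2736·t and substitute into x ≡ 4 (mod 7): 2736·t ≡ 4 − 319 = -315 (mod 7).
    Reduce coefficients mod 7: 6·t ≡ 0 (mod 7).
    The inverse of 6 mod 7 is 6 (since 6·6 = 36 = 5·7 + 1), so t ≡ 6·0 = 0 ≡ 0 (mod 7).
    Then x = 319 + 2736·0 = 319, valid modulo lcm(2736, 7) = 19152: x ≡ 319 (mod 19152).
Verify against each original: 319 mod 9 = 4, 319 mod 16 = 15, 319 mod 19 = 15, 319 mod 7 = 4.

x ≡ 319 (mod 19152).
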